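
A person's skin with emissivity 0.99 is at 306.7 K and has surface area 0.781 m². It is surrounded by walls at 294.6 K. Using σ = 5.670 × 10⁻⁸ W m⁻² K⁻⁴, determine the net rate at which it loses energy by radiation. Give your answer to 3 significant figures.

Net loss ≈ 57.7 W

Area A = 0.781 m².
Net radiated power P_net = εσA(T⁴ − T₀⁴) = 0.99×5.670×10⁻⁸×0.781×(306.7⁴ − 294.6⁴).
T⁴ − T₀⁴ = 8.84820×10⁹ − 7.53236×10⁹ = 1.31584×10⁹ K⁴, so P_net = 57.7 W.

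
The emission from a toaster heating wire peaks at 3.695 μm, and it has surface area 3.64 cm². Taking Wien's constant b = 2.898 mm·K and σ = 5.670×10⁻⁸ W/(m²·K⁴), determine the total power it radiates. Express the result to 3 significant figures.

Wien's law: T = b/λ_max = 2.898×10⁻³/3.695×10⁻⁶ = 784.303 K.
Area A = 3.64 cm² = 3.64×10⁻⁴ m².
Then P = σAT⁴ = 5.670×10⁻⁸×3.64×10⁻⁴×(784.303)⁴ = 7.81 W.

P ≈ 7.81 W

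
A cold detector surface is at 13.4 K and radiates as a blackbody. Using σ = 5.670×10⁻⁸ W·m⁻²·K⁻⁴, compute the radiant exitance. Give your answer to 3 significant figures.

Stefan–Boltzmann: I = σT⁴ = 5.670×10⁻⁸ × (13.4)⁴ = 1.83×10⁻³ W/m².

I ≈ 1.83×10⁻³ W/m²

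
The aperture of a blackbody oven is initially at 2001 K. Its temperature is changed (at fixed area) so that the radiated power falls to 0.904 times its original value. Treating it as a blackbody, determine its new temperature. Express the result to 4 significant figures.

P ∝ T⁴, so T₂/T₁ = (P₂/P₁)^(1/4) = (0.904)^(1/4) = 0.975084.
T₂ = 2001 × 0.975084 = 1951 K.

T₂ ≈ 1951 K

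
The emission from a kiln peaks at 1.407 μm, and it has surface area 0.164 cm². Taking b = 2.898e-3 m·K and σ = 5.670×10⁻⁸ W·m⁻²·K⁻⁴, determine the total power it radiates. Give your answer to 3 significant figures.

Wien's law: T = b/λ_max = 2.898×10⁻³/1.407×10⁻⁶ = 2059.70 K.
Area A = 0.164 cm² = 1.64×10⁻⁵ m².
Then P = σAT⁴ = 5.670×10⁻⁸×1.64×10⁻⁵×(2059.70)⁴ = 16.7 W.

P ≈ 16.7 W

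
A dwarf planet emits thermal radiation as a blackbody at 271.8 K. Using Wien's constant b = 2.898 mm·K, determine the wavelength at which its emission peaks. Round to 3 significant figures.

Wien's displacement law: λ_max = b/T = (2.898×10⁻³ m·K)/(271.8 K) = 1.066×10⁻⁵ m.
That is 10.7 μm, in the infrared range.

λ_max ≈ 10.7 μm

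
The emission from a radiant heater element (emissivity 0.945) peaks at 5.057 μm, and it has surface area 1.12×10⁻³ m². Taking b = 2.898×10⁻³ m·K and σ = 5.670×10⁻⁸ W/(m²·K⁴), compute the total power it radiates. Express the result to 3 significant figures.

P ≈ 6.47 W

Wien's law: T = b/λ_max = 2.898×10⁻³/5.057×10⁻⁶ = 573.067 K.
Area A = 1.12×10⁻³ m².
Then P = εσAT⁴ = 0.945×5.670×10⁻⁸×1.12×10⁻³×(573.067)⁴ = 6.47 W.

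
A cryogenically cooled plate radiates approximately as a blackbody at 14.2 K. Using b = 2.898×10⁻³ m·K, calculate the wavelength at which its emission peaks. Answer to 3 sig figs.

λ_max ≈ 204 μm

Wien's displacement law: λ_max = b/T = (2.898×10⁻³ m·K)/(14.2 K) = 2.041×10⁻⁴ m.
That is 204 μm, in the infrared range.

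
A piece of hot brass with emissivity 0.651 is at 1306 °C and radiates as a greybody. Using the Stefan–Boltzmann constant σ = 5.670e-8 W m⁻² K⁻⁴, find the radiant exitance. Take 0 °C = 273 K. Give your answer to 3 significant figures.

I ≈ 2.29×10⁵ W/m²

T = 1306 °C + 273 = 1579 K.
Stefan–Boltzmann: I = εσT⁴ = 0.651 × 5.670×10⁻⁸ × (1579)⁴ = 2.29×10⁵ W/m².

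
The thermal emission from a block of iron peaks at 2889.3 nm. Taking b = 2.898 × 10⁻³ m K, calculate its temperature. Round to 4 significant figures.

Wien's law gives T = b/λ_max = (2.898×10⁻³ m·K)/(2.8893×10⁻⁶ m) = 1003 K.

T ≈ 1003 K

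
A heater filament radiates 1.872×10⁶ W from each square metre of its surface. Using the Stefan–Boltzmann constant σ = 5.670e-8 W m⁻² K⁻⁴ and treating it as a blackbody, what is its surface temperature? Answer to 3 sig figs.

I = σT⁴, so T = (I/σ)^(1/4) = (1.872×10⁶/(5.670×10⁻⁸))^(1/4) = 2.40×10³ K.

T ≈ 2.40×10³ K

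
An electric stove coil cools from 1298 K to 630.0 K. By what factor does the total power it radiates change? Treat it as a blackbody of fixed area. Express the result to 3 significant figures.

P₂/P₁ ≈ 0.0555

P ∝ T⁴, so P₂/P₁ = (T₂/T₁)⁴ = (630.0/1298)⁴ = (0.485362)⁴ = 0.0555.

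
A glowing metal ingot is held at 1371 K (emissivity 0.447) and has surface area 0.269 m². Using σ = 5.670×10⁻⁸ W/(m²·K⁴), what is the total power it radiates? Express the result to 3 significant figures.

Area A = 0.269 m².
P = εσAT⁴ = 0.447 × 5.670×10⁻⁸ × 0.269 × (1371)⁴ = 2.41×10⁴ W.

P ≈ 2.41×10⁴ W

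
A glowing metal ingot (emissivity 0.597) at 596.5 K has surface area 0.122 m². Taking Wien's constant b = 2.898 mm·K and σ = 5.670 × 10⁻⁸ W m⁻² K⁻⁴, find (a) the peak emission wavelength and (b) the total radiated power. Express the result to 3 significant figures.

λ_max ≈ 4.86 μm; P ≈ 523 W

(a) λ_max = b/T = 2.898×10⁻³/596.5 = 4.858×10⁻⁶ m = 4.86 μm.
Area A = 0.122 m².
(b) P = εσAT⁴ = 0.597×5.670×10⁻⁸×0.122×(596.5)⁴ = 523 W.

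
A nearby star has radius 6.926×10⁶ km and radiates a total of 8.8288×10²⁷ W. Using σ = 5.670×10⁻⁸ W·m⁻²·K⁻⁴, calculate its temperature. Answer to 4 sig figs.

Surface area A = 4πR² = 4π(6.926×10⁹ m)² = 6.02802×10²⁰ m².
P = σAT⁴ ⇒ T = (P/(σA))^(1/4) = (8.8288×10²⁷/(5.670×10⁻⁸×6.02802×10²⁰))^(1/4) = 4009 K.

T ≈ 4009 K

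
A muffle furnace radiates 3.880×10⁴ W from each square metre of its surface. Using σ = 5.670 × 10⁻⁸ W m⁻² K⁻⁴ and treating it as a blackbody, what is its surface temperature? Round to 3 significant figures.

T ≈ 910 K

I = σT⁴, so T = (I/σ)^(1/4) = (3.880×10⁴/(5.670×10⁻⁸))^(1/4) = 910 K.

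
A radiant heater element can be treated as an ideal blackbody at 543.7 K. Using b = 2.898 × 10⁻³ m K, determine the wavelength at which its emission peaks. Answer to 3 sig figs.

λ_max ≈ 5.33 μm

Wien's displacement law: λ_max = b/T = (2.898×10⁻³ m·K)/(543.7 K) = 5.330×10⁻⁶ m.
That is 5.33 μm, in the infrared range.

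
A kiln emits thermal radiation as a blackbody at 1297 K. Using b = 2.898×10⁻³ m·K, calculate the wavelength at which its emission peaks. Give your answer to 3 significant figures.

Wien's displacement law: λ_max = b/T = (2.898×10⁻³ m·K)/(1297 K) = 2.234×10⁻⁶ m.
That is 2.23 μm, in the infrared range.

λ_max ≈ 2.23 μm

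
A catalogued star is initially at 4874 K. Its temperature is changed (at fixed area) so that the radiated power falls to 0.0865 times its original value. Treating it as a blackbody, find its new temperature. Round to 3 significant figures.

T₂ ≈ 2.64×10³ K

P ∝ T⁴, so T₂/T₁ = (P₂/P₁)^(1/4) = (0.0865)^(1/4) = 0.542318.
T₂ = 4874 × 0.542318 = 2.64×10³ K.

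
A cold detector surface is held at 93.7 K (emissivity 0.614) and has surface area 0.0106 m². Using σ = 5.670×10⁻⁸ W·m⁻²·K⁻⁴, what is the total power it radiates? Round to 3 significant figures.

Area A = 0.0106 m².
P = εσAT⁴ = 0.614 × 5.670×10⁻⁸ × 0.0106 × (93.7)⁴ = 0.0284 W.

P ≈ 0.0284 W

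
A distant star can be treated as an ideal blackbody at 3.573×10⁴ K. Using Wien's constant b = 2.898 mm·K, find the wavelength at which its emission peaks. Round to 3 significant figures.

λ_max ≈ 81.1 nm

Wien's displacement law: λ_max = b/T = (2.898×10⁻³ m·K)/(3.573×10⁴ K) = 8.111×10⁻⁸ m.
That is 81.1 nm, in the ultraviolet range.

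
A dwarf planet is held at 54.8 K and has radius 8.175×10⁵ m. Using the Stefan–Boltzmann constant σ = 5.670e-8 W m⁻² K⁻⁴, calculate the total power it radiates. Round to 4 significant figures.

P ≈ 4.294×10¹² W

Surface area A = 4πR² = 4π(8.175×10⁵ m)² = 8.39818×10¹² m².
P = σAT⁴ = 5.670×10⁻⁸ × 8.39818×10¹² × (54.8)⁴ = 4.294×10¹² W.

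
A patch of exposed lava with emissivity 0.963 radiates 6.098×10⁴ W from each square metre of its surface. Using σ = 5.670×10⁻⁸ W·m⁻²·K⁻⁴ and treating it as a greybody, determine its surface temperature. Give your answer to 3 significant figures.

T ≈ 1.03×10³ K

I = εσT⁴, so T = (I/εσ)^(1/4) = (6.098×10⁴/(0.963×5.670×10⁻⁸))^(1/4) = 1.03×10³ K.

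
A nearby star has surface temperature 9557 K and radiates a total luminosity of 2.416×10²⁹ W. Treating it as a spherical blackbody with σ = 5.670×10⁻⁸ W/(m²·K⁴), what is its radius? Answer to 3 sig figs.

L = 4πR²σT⁴ ⇒ R = √(L/(4πσT⁴)).
σT⁴ = 4.73009×10⁸ W/m², so R = √(2.416×10²⁹/(4π×4.73009×10⁸)) = 6.38×10⁹ m.

R ≈ 6.38×10⁹ m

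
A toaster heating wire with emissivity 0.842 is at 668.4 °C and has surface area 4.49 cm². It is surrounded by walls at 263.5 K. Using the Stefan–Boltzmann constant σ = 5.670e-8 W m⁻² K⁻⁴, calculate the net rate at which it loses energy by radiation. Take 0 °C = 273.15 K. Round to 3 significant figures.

T = 668.4 °C + 273.15 = 941.55 K.
Area A = 4.49 cm² = 4.49×10⁻⁴ m².
Net radiated power P_net = εσA(T⁴ − T₀⁴) = 0.842×5.670×10⁻⁸×4.49×10⁻⁴×(941.55⁴ − 263.5⁴).
T⁴ − T₀⁴ = 7.85911×10¹¹ − 4.82084×10⁹ = 7.81090×10¹¹ K⁴, so P_net = 16.7 W.

Net loss ≈ 16.7 W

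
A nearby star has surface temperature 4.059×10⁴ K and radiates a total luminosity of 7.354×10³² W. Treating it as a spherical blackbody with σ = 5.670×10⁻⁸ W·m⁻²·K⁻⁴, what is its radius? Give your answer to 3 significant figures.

R ≈ 1.95×10¹⁰ m

L = 4πR²σT⁴ ⇒ R = √(L/(4πσT⁴)).
σT⁴ = 1.53907×10¹¹ W/m², so R = √(7.354×10³²/(4π×1.53907×10¹¹)) = 1.95×10¹⁰ m.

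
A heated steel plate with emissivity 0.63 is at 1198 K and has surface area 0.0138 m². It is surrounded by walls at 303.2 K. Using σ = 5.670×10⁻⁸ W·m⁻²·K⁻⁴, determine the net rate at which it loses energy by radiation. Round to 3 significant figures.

Area A = 0.0138 m².
Net radiated power P_net = εσA(T⁴ − T₀⁴) = 0.63×5.670×10⁻⁸×0.0138×(1198⁴ − 303.2⁴).
T⁴ − T₀⁴ = 2.05981×10¹² − 8.45117×10⁹ = 2.05136×10¹² K⁴, so P_net = 1.01×10³ W.

Net loss ≈ 1.01×10³ W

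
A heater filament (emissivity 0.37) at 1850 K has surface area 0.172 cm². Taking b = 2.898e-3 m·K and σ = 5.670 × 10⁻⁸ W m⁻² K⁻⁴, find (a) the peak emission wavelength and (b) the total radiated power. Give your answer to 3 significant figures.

(a) λ_max = b/T = 2.898×10⁻³/1850 = 1.566×10⁻⁶ m = 1.57 μm.
Area A = 0.172 cm² = 1.72×10⁻⁵ m².
(b) P = εσAT⁴ = 0.37×5.670×10⁻⁸×1.72×10⁻⁵×(1850)⁴ = 4.23 W.

λ_max ≈ 1.57 μm; P ≈ 4.23 W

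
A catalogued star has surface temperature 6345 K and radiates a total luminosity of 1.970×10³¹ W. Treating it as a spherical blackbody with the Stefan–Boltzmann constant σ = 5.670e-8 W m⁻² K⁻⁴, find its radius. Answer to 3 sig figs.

R ≈ 1.31×10¹¹ m

L = 4πR²σT⁴ ⇒ R = √(L/(4πσT⁴)).
σT⁴ = 9.18987×10⁷ W/m², so R = √(1.970×10³¹/(4π×9.18987×10⁷)) = 1.31×10¹¹ m.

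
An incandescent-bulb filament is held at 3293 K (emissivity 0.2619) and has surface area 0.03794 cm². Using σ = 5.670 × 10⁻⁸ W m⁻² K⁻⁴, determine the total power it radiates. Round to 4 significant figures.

Area A = 0.03794 cm² = 3.794×10⁻⁶ m².
P = εσAT⁴ = 0.2619 × 5.670×10⁻⁸ × 3.794×10⁻⁶ × (3293)⁴ = 6.625 W.

P ≈ 6.625 W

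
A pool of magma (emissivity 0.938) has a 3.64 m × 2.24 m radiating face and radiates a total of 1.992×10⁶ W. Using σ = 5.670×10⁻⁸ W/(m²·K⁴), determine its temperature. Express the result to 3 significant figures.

Area A = 3.64 × 2.24 = 8.1536 m².
P = εσAT⁴ ⇒ T = (P/(εσA))^(1/4) = (1.992×10⁶/(0.938×5.670×10⁻⁸×8.1536))^(1/4) = 1.46×10³ K.

T ≈ 1.46×10³ K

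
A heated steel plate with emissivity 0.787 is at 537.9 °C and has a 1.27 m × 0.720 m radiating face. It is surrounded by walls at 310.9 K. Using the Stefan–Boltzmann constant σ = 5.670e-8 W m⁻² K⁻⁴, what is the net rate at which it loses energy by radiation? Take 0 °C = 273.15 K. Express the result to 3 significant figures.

T = 537.9 °C + 273.15 = 811.05 K.
Area A = 1.27 × 0.720 = 0.9144 m².
Net radiated power P_net = εσA(T⁴ − T₀⁴) = 0.787×5.670×10⁻⁸×0.9144×(811.05⁴ − 310.9⁴).
T⁴ − T₀⁴ = 4.32704×10¹¹ − 9.34293×10⁹ = 4.23361×10¹¹ K⁴, so P_net = 1.73×10⁴ W.

Net loss ≈ 1.73×10⁴ W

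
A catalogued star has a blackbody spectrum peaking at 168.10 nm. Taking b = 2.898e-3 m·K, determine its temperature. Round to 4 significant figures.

T ≈ 1.724×10⁴ K

Wien's law gives T = b/λ_max = (2.898×10⁻³ m·K)/(1.6810×10⁻⁷ m) = 1.724×10⁴ K.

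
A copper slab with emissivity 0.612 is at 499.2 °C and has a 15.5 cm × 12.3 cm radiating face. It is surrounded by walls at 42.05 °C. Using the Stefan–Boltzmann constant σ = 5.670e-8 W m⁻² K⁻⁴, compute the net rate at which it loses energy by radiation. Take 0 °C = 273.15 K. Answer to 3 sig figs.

Net loss ≈ 229 W

T = 499.2 °C + 273.15 = 772.35 K.
Surroundings: T = 42.05 °C + 273.15 = 315.20 K.
Area A = 0.155 × 0.123 = 0.019065 m².
Net radiated power P_net = εσA(T⁴ − T₀⁴) = 0.612×5.670×10⁻⁸×0.019065×(772.35⁴ − 315.20⁴).
T⁴ − T₀⁴ = 3.55842×10¹¹ − 9.87063×10⁹ = 3.45971×10¹¹ K⁴, so P_net = 229 W.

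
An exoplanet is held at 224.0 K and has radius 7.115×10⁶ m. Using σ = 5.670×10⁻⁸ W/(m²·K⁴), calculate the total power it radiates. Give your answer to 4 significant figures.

Surface area A = 4πR² = 4π(7.115×10⁶ m)² = 6.36150×10¹⁴ m².
P = σAT⁴ = 5.670×10⁻⁸ × 6.36150×10¹⁴ × (224.0)⁴ = 9.081×10¹⁶ W.

P ≈ 9.081×10¹⁶ W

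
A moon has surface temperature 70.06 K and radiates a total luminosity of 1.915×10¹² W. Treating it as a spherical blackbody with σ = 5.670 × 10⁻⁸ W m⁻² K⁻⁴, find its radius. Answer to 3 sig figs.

L = 4πR²σT⁴ ⇒ R = √(L/(4πσT⁴)).
σT⁴ = 1.36604 W/m², so R = √(1.915×10¹²/(4π×1.36604)) = 3.34×10⁵ m.

R ≈ 3.34×10⁵ m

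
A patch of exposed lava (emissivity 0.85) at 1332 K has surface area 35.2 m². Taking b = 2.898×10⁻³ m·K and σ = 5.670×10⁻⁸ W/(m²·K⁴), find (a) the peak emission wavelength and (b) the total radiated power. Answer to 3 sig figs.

(a) λ_max = b/T = 2.898×10⁻³/1332 = 2.176×10⁻⁶ m = 2.18×10³ nm.
Area A = 35.2 m².
(b) P = εσAT⁴ = 0.85×5.670×10⁻⁸×35.2×(1332)⁴ = 5.34×10⁶ W.

λ_max ≈ 2.18×10³ nm; P ≈ 5.34×10⁶ W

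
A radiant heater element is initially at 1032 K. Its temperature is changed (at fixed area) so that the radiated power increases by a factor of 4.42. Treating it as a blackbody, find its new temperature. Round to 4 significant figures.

P ∝ T⁴, so T₂/T₁ = (P₂/P₁)^(1/4) = (4.42)^(1/4) = 1.44996.
T₂ = 1032 × 1.44996 = 1496 K.

T₂ ≈ 1496 K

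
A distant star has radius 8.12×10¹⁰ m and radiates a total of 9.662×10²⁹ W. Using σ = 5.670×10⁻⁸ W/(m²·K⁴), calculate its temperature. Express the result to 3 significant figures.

T ≈ 3.79×10³ K

Surface area A = 4πR² = 4π(8.12×10¹⁰ m)² = 8.28556×10²² m².
P = σAT⁴ ⇒ T = (P/(σA))^(1/4) = (9.662×10²⁹/(5.670×10⁻⁸×8.28556×10²²))^(1/4) = 3.79×10³ K.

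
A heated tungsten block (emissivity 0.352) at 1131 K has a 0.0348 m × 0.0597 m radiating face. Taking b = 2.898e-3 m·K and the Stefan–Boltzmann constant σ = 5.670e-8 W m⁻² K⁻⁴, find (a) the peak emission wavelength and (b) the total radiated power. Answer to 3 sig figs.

(a) λ_max = b/T = 2.898×10⁻³/1131 = 2.562×10⁻⁶ m = 2.56 μm.
Area A = 0.0348 × 0.0597 = 2.07756×10⁻³ m².
(b) P = εσAT⁴ = 0.352×5.670×10⁻⁸×2.07756×10⁻³×(1131)⁴ = 67.8 W.

λ_max ≈ 2.56 μm; P ≈ 67.8 W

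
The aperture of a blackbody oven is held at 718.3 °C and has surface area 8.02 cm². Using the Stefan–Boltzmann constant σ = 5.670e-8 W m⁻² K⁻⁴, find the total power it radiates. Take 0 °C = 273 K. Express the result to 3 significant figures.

T = 718.3 °C + 273 = 991.3 K.
Area A = 8.02 cm² = 8.02×10⁻⁴ m².
P = σAT⁴ = 5.670×10⁻⁸ × 8.02×10⁻⁴ × (991.3)⁴ = 43.9 W.

P ≈ 43.9 W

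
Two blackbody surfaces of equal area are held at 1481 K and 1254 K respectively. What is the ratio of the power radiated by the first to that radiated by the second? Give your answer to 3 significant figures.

With equal areas, P₁/P₂ = (T₁/T₂)⁴ = (1481/1254)⁴ = 1.95.

P₁/P₂ ≈ 1.95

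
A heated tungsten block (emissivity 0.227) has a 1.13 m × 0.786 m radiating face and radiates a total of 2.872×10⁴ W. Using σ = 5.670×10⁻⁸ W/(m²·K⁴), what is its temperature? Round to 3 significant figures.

Area A = 1.13 × 0.786 = 0.88818 m².
P = εσAT⁴ ⇒ T = (P/(εσA))^(1/4) = (2.872×10⁴/(0.227×5.670×10⁻⁸×0.88818))^(1/4) = 1.26×10³ K.

T ≈ 1.26×10³ K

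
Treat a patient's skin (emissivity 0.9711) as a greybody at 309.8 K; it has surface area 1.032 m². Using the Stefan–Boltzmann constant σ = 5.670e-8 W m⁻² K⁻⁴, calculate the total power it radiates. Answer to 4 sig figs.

Area A = 1.032 m².
P = εσAT⁴ = 0.9711 × 5.670×10⁻⁸ × 1.032 × (309.8)⁴ = 523.4 W.

P ≈ 523.4 W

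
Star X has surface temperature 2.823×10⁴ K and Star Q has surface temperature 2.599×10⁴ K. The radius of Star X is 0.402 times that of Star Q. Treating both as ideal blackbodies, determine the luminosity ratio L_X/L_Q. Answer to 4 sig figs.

L_X/L_Q ≈ 0.2249

L ∝ R²T⁴, so L_X/L_Q = (R_X/R_Q)²(T_X/T_Q)⁴ = (0.402)² × (2.823×10⁴/2.599×10⁴)⁴ = 0.161604 × 1.39193 = 0.2249.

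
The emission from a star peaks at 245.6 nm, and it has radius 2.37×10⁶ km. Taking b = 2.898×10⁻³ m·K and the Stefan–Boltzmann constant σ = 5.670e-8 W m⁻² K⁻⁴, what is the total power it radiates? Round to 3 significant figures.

P ≈ 7.76×10²⁸ W

Wien's law: T = b/λ_max = 2.898×10⁻³/2.456×10⁻⁷ = 11799.7 K.
Surface area A = 4πR² = 4π(2.37×10⁹ m)² = 7.05840×10¹⁹ m².
Then P = σAT⁴ = 5.670×10⁻⁸×7.05840×10¹⁹×(11799.7)⁴ = 7.76×10²⁸ W.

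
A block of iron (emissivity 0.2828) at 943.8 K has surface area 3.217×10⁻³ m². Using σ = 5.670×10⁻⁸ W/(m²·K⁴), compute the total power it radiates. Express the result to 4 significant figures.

Area A = 3.217×10⁻³ m².
P = εσAT⁴ = 0.2828 × 5.670×10⁻⁸ × 3.217×10⁻³ × (943.8)⁴ = 40.93 W.

P ≈ 40.93 W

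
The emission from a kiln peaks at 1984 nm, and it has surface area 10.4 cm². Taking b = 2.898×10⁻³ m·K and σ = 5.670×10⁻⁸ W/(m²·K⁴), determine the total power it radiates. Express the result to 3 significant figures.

Wien's law: T = b/λ_max = 2.898×10⁻³/1.984×10⁻⁶ = 1460.69 K.
Area A = 10.4 cm² = 1.04×10⁻³ m².
Then P = σAT⁴ = 5.670×10⁻⁸×1.04×10⁻³×(1460.69)⁴ = 268 W.

P ≈ 268 W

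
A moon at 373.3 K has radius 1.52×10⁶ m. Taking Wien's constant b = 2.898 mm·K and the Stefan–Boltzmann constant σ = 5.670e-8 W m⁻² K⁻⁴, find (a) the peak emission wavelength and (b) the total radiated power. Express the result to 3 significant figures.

λ_max ≈ 7.76 μm; P ≈ 3.20×10¹⁶ W

(a) λ_max = b/T = 2.898×10⁻³/373.3 = 7.763×10⁻⁶ m = 7.76 μm.
Surface area A = 4πR² = 4π(1.52×10⁶ m)² = 2.90333×10¹³ m².
(b) P = σAT⁴ = 5.670×10⁻⁸×2.90333×10¹³×(373.3)⁴ = 3.20×10¹⁶ W.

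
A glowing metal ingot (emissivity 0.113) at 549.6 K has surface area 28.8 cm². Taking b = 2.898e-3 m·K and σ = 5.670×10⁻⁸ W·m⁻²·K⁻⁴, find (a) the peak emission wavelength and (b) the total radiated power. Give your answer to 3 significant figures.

(a) λ_max = b/T = 2.898×10⁻³/549.6 = 5.273×10⁻⁶ m = 5.27 μm.
Area A = 28.8 cm² = 2.88×10⁻³ m².
(b) P = εσAT⁴ = 0.113×5.670×10⁻⁸×2.88×10⁻³×(549.6)⁴ = 1.68 W.

λ_max ≈ 5.27 μm; P ≈ 1.68 W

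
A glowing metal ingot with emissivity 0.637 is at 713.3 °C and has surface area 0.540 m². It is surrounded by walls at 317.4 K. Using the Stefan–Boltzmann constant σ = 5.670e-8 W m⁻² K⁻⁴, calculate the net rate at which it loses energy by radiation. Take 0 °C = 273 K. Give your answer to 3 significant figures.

T = 713.3 °C + 273 = 986.3 K.
Area A = 0.540 m².
Net radiated power P_net = εσA(T⁴ − T₀⁴) = 0.637×5.670×10⁻⁸×0.540×(986.3⁴ − 317.4⁴).
T⁴ − T₀⁴ = 9.46316×10¹¹ − 1.01491×10¹⁰ = 9.36167×10¹¹ K⁴, so P_net = 1.83×10⁴ W.

Net loss ≈ 1.83×10⁴ W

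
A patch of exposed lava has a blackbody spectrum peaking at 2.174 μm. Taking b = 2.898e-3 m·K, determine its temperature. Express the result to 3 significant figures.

T ≈ 1.33×10³ K

Wien's law gives T = b/λ_max = (2.898×10⁻³ m·K)/(2.174×10⁻⁶ m) = 1.33×10³ K.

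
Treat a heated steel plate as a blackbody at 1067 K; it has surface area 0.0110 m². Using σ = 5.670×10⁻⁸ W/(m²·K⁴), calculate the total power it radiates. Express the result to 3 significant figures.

P ≈ 808 W

Area A = 0.0110 m².
P = σAT⁴ = 5.670×10⁻⁸ × 0.0110 × (1067)⁴ = 808 W.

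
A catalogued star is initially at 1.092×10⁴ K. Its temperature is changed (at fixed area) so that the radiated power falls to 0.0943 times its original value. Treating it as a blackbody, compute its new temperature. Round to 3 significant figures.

T₂ ≈ 6.05×10³ K

P ∝ T⁴, so T₂/T₁ = (P₂/P₁)^(1/4) = (0.0943)^(1/4) = 0.554151.
T₂ = 1.092×10⁴ × 0.554151 = 6.05×10³ K.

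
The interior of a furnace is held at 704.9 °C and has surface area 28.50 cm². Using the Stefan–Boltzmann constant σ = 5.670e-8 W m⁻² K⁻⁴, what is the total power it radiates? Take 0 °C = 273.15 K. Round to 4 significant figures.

P ≈ 147.9 W

T = 704.9 °C + 273.15 = 978.05 K.
Area A = 28.50 cm² = 2.850×10⁻³ m².
P = σAT⁴ = 5.670×10⁻⁸ × 2.850×10⁻³ × (978.05)⁴ = 147.9 W.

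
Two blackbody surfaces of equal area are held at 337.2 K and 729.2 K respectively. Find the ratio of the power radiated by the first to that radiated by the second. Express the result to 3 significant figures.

With equal areas, P₁/P₂ = (T₁/T₂)⁴ = (337.2/729.2)⁴ = 0.0457.

P₁/P₂ ≈ 0.0457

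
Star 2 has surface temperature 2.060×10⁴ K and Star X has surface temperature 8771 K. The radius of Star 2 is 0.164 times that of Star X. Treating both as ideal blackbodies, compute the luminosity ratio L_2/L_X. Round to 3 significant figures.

L ∝ R²T⁴, so L_2/L_X = (R_2/R_X)²(T_2/T_X)⁴ = (0.164)² × (2.060×10⁴/8771)⁴ = 0.026896 × 30.4279 = 0.818.

L_2/L_X ≈ 0.818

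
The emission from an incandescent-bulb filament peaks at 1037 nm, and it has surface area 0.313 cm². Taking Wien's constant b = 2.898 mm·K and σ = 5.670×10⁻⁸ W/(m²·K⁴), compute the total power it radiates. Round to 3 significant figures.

Wien's law: T = b/λ_max = 2.898×10⁻³/1.037×10⁻⁶ = 2794.60 K.
Area A = 0.313 cm² = 3.13×10⁻⁵ m².
Then P = σAT⁴ = 5.670×10⁻⁸×3.13×10⁻⁵×(2794.60)⁴ = 108 W.

P ≈ 108 W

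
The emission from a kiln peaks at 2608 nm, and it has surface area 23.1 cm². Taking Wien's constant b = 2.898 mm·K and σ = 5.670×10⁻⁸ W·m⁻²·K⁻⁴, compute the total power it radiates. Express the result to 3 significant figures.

P ≈ 200 W

Wien's law: T = b/λ_max = 2.898×10⁻³/2.608×10⁻⁶ = 1111.20 K.
Area A = 23.1 cm² = 2.31×10⁻³ m².
Then P = σAT⁴ = 5.670×10⁻⁸×2.31×10⁻³×(1111.20)⁴ = 200 W.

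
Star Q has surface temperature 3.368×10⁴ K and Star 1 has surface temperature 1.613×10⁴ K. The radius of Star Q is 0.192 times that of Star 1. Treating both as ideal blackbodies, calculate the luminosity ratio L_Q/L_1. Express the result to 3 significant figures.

L ∝ R²T⁴, so L_Q/L_1 = (R_Q/R_1)²(T_Q/T_1)⁴ = (0.192)² × (3.368×10⁴/1.613×10⁴)⁴ = 0.036864 × 19.0086 = 0.701.

L_Q/L_1 ≈ 0.701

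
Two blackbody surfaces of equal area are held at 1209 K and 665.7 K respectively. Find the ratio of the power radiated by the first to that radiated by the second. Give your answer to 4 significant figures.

With equal areas, P₁/P₂ = (T₁/T₂)⁴ = (1209/665.7)⁴ = 10.88.

P₁/P₂ ≈ 10.88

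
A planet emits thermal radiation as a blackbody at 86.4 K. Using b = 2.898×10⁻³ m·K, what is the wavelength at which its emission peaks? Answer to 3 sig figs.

Wien's displacement law: λ_max = b/T = (2.898×10⁻³ m·K)/(86.4 K) = 3.354×10⁻⁵ m.
That is 33.5 μm, in the infrared range.

λ_max ≈ 33.5 μm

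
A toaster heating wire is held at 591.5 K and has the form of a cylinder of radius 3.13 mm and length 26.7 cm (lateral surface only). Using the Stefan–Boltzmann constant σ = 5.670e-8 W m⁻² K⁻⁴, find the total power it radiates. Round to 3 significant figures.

P ≈ 36.4 W

Lateral area A = 2πrL = 2π×3.13×10⁻³×0.267 = 5.25092×10⁻³ m².
P = σAT⁴ = 5.670×10⁻⁸ × 5.25092×10⁻³ × (591.5)⁴ = 36.4 W.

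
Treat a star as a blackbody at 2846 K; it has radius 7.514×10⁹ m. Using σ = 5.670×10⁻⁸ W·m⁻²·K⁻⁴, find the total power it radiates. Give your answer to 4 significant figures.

P ≈ 2.639×10²⁷ W

Surface area A = 4πR² = 4π(7.514×10⁹ m)² = 7.09500×10²⁰ m².
P = σAT⁴ = 5.670×10⁻⁸ × 7.09500×10²⁰ × (2846)⁴ = 2.639×10²⁷ W.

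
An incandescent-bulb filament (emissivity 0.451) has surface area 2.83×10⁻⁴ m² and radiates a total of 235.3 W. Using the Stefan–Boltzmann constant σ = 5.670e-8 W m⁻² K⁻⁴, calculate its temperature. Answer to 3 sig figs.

Area A = 2.83×10⁻⁴ m².
P = εσAT⁴ ⇒ T = (P/(εσA))^(1/4) = (235.3/(0.451×5.670×10⁻⁸×2.83×10⁻⁴))^(1/4) = 2.39×10³ K.

T ≈ 2.39×10³ K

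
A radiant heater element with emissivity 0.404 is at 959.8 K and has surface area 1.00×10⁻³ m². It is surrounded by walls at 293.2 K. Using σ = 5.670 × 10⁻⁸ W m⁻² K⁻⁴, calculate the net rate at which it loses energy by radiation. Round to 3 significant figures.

Area A = 1.00×10⁻³ m².
Net radiated power P_net = εσA(T⁴ − T₀⁴) = 0.404×5.670×10⁻⁸×1.00×10⁻³×(959.8⁴ − 293.2⁴).
T⁴ − T₀⁴ = 8.48639×10¹¹ − 7.39019×10⁹ = 8.41249×10¹¹ K⁴, so P_net = 19.3 W.

Net loss ≈ 19.3 W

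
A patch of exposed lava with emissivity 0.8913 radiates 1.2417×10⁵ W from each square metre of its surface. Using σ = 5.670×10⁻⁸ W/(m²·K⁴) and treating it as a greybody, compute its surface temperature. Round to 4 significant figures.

I = εσT⁴, so T = (I/εσ)^(1/4) = (1.2417×10⁵/(0.8913×5.670×10⁻⁸))^(1/4) = 1252 K.

T ≈ 1252 K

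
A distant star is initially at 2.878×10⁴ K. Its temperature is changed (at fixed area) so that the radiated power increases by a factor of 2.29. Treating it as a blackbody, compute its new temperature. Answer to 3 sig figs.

T₂ ≈ 3.54×10⁴ K

P ∝ T⁴, so T₂/T₁ = (P₂/P₁)^(1/4) = (2.29)^(1/4) = 1.23015.
T₂ = 2.878×10⁴ × 1.23015 = 3.54×10⁴ K.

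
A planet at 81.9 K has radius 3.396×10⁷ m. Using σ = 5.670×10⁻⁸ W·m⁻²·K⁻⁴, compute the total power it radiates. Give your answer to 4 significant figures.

P ≈ 3.697×10¹⁶ W

Surface area A = 4πR² = 4π(3.396×10⁷ m)² = 1.44926×10¹⁶ m².
P = σAT⁴ = 5.670×10⁻⁸ × 1.44926×10¹⁶ × (81.9)⁴ = 3.697×10¹⁶ W.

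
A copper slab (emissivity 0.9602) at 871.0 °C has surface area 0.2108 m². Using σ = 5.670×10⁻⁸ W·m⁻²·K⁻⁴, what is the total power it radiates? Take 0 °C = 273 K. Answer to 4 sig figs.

P ≈ 1.966×10⁴ W

T = 871.0 °C + 273 = 1144.0 K.
Area A = 0.2108 m².
P = εσAT⁴ = 0.9602 × 5.670×10⁻⁸ × 0.2108 × (1144.0)⁴ = 1.966×10⁴ W.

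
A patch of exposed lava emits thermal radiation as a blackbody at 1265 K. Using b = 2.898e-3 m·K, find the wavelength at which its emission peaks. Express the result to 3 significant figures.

λ_max ≈ 2.29×10³ nm

Wien's displacement law: λ_max = b/T = (2.898×10⁻³ m·K)/(1265 K) = 2.291×10⁻⁶ m.
That is 2.29×10³ nm, in the infrared range.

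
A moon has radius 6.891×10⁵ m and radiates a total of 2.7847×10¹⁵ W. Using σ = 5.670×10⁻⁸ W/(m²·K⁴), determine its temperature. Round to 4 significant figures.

Surface area A = 4πR² = 4π(6.891×10⁵ m)² = 5.96725×10¹² m².
P = σAT⁴ ⇒ T = (P/(σA))^(1/4) = (2.7847×10¹⁵/(5.670×10⁻⁸×5.96725×10¹²))^(1/4) = 301.2 K.

T ≈ 301.2 K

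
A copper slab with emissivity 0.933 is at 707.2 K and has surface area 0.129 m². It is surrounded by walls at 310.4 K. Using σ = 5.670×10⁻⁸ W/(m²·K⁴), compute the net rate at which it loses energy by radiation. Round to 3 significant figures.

Net loss ≈ 1.64×10³ W

Area A = 0.129 m².
Net radiated power P_net = εσA(T⁴ − T₀⁴) = 0.933×5.670×10⁻⁸×0.129×(707.2⁴ − 310.4⁴).
T⁴ − T₀⁴ = 2.50132×10¹¹ − 9.28297×10⁹ = 2.40849×10¹¹ K⁴, so P_net = 1.64×10³ W.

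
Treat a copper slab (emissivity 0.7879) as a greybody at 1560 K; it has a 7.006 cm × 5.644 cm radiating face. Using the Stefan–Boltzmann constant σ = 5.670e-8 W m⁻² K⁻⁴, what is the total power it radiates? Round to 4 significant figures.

P ≈ 1046 W

Area A = 0.07006 × 0.05644 = 3.95419×10⁻³ m².
P = εσAT⁴ = 0.7879 × 5.670×10⁻⁸ × 3.95419×10⁻³ × (1560)⁴ = 1046 W.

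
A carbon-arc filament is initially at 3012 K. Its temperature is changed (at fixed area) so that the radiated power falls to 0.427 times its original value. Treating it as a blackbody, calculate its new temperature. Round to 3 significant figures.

P ∝ T⁴, so T₂/T₁ = (P₂/P₁)^(1/4) = (0.427)^(1/4) = 0.808364.
T₂ = 3012 × 0.808364 = 2.43×10³ K.

T₂ ≈ 2.43×10³ K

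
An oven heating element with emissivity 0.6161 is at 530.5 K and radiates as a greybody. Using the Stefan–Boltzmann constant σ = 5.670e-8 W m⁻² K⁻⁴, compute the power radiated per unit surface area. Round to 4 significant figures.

I ≈ 2767 W/m²

Stefan–Boltzmann: I = εσT⁴ = 0.6161 × 5.670×10⁻⁸ × (530.5)⁴ = 2767 W/m².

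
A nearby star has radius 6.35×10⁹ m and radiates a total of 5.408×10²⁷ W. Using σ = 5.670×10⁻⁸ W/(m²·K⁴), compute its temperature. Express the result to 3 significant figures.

T ≈ 3.70×10³ K

Surface area A = 4πR² = 4π(6.35×10⁹ m)² = 5.06707×10²⁰ m².
P = σAT⁴ ⇒ T = (P/(σA))^(1/4) = (5.408×10²⁷/(5.670×10⁻⁸×5.06707×10²⁰))^(1/4) = 3.70×10³ K.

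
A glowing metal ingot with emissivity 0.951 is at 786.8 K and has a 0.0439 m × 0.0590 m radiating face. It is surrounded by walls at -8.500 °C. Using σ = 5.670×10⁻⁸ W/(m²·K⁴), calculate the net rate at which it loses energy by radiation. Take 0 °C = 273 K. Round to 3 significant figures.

Surroundings: T = -8.500 °C + 273 = 264.500 K.
Area A = 0.0439 × 0.0590 = 2.5901×10⁻³ m².
Net radiated power P_net = εσA(T⁴ − T₀⁴) = 0.951×5.670×10⁻⁸×2.5901×10⁻³×(786.8⁴ − 264.500⁴).
T⁴ − T₀⁴ = 3.83228×10¹¹ − 4.89444×10⁹ = 3.78334×10¹¹ K⁴, so P_net = 52.8 W.

Net loss ≈ 52.8 W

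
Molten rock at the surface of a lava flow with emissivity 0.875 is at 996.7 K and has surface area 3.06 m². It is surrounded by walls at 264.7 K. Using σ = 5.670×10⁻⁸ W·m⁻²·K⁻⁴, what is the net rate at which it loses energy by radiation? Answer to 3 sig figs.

Net loss ≈ 1.49×10⁵ W

Area A = 3.06 m².
Net radiated power P_net = εσA(T⁴ − T₀⁴) = 0.875×5.670×10⁻⁸×3.06×(996.7⁴ − 264.7⁴).
T⁴ − T₀⁴ = 9.86865×10¹¹ − 4.90926×10⁹ = 9.81956×10¹¹ K⁴, so P_net = 1.49×10⁵ W.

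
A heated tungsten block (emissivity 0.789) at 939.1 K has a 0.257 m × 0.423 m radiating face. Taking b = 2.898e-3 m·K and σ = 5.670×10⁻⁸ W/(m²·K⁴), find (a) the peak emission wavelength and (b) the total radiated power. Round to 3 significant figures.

λ_max ≈ 3.09 μm; P ≈ 3.78×10³ W

(a) λ_max = b/T = 2.898×10⁻³/939.1 = 3.086×10⁻⁶ m = 3.09 μm.
Area A = 0.257 × 0.423 = 0.108711 m².
(b) P = εσAT⁴ = 0.789×5.670×10⁻⁸×0.108711×(939.1)⁴ = 3.78×10³ W.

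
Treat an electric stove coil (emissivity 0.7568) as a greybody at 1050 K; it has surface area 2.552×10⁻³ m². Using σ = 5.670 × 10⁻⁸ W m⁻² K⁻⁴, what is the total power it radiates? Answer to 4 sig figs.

P ≈ 133.1 W

Area A = 2.552×10⁻³ m².
P = εσAT⁴ = 0.7568 × 5.670×10⁻⁸ × 2.552×10⁻³ × (1050)⁴ = 133.1 W.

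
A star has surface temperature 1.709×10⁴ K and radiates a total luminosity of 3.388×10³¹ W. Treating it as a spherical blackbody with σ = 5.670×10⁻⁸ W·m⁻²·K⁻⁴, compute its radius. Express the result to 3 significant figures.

L = 4πR²σT⁴ ⇒ R = √(L/(4πσT⁴)).
σT⁴ = 4.83672×10⁹ W/m², so R = √(3.388×10³¹/(4π×4.83672×10⁹)) = 2.36×10¹⁰ m.

R ≈ 2.36×10¹⁰ m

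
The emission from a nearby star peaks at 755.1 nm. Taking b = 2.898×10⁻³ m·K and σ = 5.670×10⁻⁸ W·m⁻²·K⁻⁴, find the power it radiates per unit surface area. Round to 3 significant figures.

I ≈ 1.23×10⁷ W/m²

Wien's law: T = b/λ_max = 2.898×10⁻³/7.551×10⁻⁷ = 3837.90 K.
Then I = σT⁴ = 5.670×10⁻⁸×(3837.90)⁴ = 1.23×10⁷ W/m².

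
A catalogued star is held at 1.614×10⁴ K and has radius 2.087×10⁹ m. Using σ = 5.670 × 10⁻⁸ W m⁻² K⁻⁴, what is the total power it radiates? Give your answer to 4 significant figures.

P ≈ 2.106×10²⁹ W

Surface area A = 4πR² = 4π(2.087×10⁹ m)² = 5.47337×10¹⁹ m².
P = σAT⁴ = 5.670×10⁻⁸ × 5.47337×10¹⁹ × (1.614×10⁴)⁴ = 2.106×10²⁹ W.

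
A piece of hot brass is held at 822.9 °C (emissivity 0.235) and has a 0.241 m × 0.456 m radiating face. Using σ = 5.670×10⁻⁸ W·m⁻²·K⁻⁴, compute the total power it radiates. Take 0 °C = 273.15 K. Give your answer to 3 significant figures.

T = 822.9 °C + 273.15 = 1096.05 K.
Area A = 0.241 × 0.456 = 0.109896 m².
P = εσAT⁴ = 0.235 × 5.670×10⁻⁸ × 0.109896 × (1096.05)⁴ = 2.11×10³ W.

P ≈ 2.11×10³ W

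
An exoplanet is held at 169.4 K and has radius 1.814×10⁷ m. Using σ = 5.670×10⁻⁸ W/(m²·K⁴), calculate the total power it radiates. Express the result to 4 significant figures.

P ≈ 1.931×10¹⁷ W

Surface area A = 4πR² = 4π(1.814×10⁷ m)² = 4.13508×10¹⁵ m².
P = σAT⁴ = 5.670×10⁻⁸ × 4.13508×10¹⁵ × (169.4)⁴ = 1.931×10¹⁷ W.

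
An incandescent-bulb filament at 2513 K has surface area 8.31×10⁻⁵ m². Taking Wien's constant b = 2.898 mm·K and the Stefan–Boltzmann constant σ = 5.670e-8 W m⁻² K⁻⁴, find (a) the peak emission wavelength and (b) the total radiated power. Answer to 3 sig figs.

(a) λ_max = b/T = 2.898×10⁻³/2513 = 1.153×10⁻⁶ m = 1.15 μm.
Area A = 8.31×10⁻⁵ m².
(b) P = σAT⁴ = 5.670×10⁻⁸×8.31×10⁻⁵×(2513)⁴ = 188 W.

λ_max ≈ 1.15 μm; P ≈ 188 W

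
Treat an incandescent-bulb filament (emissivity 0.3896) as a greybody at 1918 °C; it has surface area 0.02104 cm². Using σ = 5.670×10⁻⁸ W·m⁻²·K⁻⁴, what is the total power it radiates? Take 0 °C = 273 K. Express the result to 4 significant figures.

T = 1918 °C + 273 = 2191 K.
Area A = 0.02104 cm² = 2.104×10⁻⁶ m².
P = εσAT⁴ = 0.3896 × 5.670×10⁻⁸ × 2.104×10⁻⁶ × (2191)⁴ = 1.071 W.

P ≈ 1.071 W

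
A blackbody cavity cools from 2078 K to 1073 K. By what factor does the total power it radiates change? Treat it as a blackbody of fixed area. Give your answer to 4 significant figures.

P ∝ T⁴, so P₂/P₁ = (T₂/T₁)⁴ = (1073/2078)⁴ = (0.516362)⁴ = 0.07109.

P₂/P₁ ≈ 0.07109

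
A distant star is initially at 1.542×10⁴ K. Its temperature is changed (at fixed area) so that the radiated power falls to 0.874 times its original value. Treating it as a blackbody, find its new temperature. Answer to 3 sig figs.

T₂ ≈ 1.49×10⁴ K

P ∝ T⁴, so T₂/T₁ = (P₂/P₁)^(1/4) = (0.874)^(1/4) = 0.966892.
T₂ = 1.542×10⁴ × 0.966892 = 1.49×10⁴ K.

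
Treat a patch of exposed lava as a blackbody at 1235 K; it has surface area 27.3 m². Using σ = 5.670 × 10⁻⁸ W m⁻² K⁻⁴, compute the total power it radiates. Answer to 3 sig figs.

P ≈ 3.60×10⁶ W

Area A = 27.3 m².
P = σAT⁴ = 5.670×10⁻⁸ × 27.3 × (1235)⁴ = 3.60×10⁶ W.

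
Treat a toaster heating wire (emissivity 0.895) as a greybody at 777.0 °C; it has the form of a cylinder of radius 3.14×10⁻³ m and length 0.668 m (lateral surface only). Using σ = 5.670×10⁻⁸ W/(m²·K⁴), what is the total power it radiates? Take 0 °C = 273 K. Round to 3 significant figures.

P ≈ 813 W

T = 777.0 °C + 273 = 1050.0 K.
Lateral area A = 2πrL = 2π×3.14×10⁻³×0.668 = 0.0131791 m².
P = εσAT⁴ = 0.895 × 5.670×10⁻⁸ × 0.0131791 × (1050.0)⁴ = 813 W.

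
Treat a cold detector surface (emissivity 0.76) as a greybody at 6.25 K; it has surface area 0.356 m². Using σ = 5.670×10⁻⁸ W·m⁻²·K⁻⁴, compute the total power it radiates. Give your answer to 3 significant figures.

P ≈ 2.34×10⁻⁵ W

Area A = 0.356 m².
P = εσAT⁴ = 0.76 × 5.670×10⁻⁸ × 0.356 × (6.25)⁴ = 2.34×10⁻⁵ W.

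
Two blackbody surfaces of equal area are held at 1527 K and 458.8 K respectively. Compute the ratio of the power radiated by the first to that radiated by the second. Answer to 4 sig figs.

P₁/P₂ ≈ 122.7

With equal areas, P₁/P₂ = (T₁/T₂)⁴ = (1527/458.8)⁴ = 122.7.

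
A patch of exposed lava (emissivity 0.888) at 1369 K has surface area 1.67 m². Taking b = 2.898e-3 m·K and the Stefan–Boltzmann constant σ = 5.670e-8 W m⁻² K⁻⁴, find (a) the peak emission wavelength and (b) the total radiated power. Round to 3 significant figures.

λ_max ≈ 2.12×10³ nm; P ≈ 2.95×10⁵ W

(a) λ_max = b/T = 2.898×10⁻³/1369 = 2.117×10⁻⁶ m = 2.12×10³ nm.
Area A = 1.67 m².
(b) P = εσAT⁴ = 0.888×5.670×10⁻⁸×1.67×(1369)⁴ = 2.95×10⁵ W.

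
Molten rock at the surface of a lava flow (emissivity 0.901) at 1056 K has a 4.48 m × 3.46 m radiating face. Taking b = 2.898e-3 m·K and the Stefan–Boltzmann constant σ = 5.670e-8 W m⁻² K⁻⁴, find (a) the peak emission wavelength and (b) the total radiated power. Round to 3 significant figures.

(a) λ_max = b/T = 2.898×10⁻³/1056 = 2.744×10⁻⁶ m = 2.74×10³ nm.
Area A = 4.48 × 3.46 = 15.5008 m².
(b) P = εσAT⁴ = 0.901×5.670×10⁻⁸×15.5008×(1056)⁴ = 9.85×10⁵ W.

λ_max ≈ 2.74×10³ nm; P ≈ 9.85×10⁵ W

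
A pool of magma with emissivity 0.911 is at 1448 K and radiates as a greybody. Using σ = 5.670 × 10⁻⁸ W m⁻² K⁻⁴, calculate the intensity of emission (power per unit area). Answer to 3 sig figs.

Stefan–Boltzmann: I = εσT⁴ = 0.911 × 5.670×10⁻⁸ × (1448)⁴ = 2.27×10⁵ W/m².

I ≈ 2.27×10⁵ W/m²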